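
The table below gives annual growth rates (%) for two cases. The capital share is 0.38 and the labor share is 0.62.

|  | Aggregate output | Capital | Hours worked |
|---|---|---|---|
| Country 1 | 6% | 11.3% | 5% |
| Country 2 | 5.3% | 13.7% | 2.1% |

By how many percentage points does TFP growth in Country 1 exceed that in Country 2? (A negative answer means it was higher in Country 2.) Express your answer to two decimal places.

Labor's share = 1 − 0.38 = 0.62.
Country 1: TFP = 6 − 4.294 − 3.1 = -1.394%.
Country 2: TFP = 5.3 − 5.206 − 1.302 = -1.208%.
Difference = -1.394 − (-1.208) = -0.186 pp.

-0.19 percentage points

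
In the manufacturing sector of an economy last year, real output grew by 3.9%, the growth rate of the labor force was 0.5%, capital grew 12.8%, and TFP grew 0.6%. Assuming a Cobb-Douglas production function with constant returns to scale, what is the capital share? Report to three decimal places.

The capital share is 0.228.

gY = gA + α·gK + (1−α)·gL, so gY − gA − gL = α(gK − gL).
3.9 − 0.6 − 0.5 = α × (12.8 − 0.5).
2.8 = 12.3 α, so α = 0.22764.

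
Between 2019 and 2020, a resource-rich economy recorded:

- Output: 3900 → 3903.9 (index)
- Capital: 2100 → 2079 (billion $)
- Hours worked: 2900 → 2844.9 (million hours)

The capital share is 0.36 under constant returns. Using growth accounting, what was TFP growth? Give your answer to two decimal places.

Output growth = (3903.9 − 3900) / 3900 = 0.1%.
Capital growth = (2079 − 2100) / 2100 = -1%.
Hours worked growth = (2844.9 − 2900) / 2900 = -1.9%.
Labor's share = 1 − 0.36 = 0.64.
Capital: 0.36 × (-1) = -0.36 pp.
Hours worked: 0.64 × (-1.9) = -1.216 pp.
TFP growth = 0.1 + 1.576 = 1.676%.

1.68%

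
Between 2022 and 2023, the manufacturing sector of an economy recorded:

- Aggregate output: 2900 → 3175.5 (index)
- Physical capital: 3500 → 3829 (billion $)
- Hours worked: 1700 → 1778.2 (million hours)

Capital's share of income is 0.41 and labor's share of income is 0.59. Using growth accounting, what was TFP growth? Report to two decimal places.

TFP grew 2.93%.

Aggregate output growth = (3175.5 − 2900) / 2900 = 9.5%.
Physical capital growth = (3829 − 3500) / 3500 = 9.4%.
Hours worked growth = (1778.2 − 1700) / 1700 = 4.6%.
Labor's share = 1 − 0.41 = 0.59.
Physical capital: 0.41 × 9.4 = 3.854 pp.
Hours worked: 0.59 × 4.6 = 2.714 pp.
TFP growth = 9.5 − 6.568 = 2.932%.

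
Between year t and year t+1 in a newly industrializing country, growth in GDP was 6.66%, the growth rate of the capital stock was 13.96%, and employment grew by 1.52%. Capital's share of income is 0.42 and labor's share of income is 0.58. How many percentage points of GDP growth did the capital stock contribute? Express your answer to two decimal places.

5.86

Contribution = share × growth = 0.42 × 13.96 = 5.8632 pp.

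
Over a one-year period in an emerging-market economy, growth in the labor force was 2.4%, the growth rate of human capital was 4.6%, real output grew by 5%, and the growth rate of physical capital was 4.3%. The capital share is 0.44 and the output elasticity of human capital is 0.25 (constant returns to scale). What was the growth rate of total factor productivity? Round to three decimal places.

Total factor productivity growth was 1.214%.

Labor's share = 1 − 0.44 − 0.25 = 0.31.
Physical capital: 0.44 × 4.3 = 1.892 pp.
Human capital: 0.25 × 4.6 = 1.15 pp.
The labor force: 0.31 × 2.4 = 0.744 pp.
TFP growth = 5 − 3.786 = 1.214%.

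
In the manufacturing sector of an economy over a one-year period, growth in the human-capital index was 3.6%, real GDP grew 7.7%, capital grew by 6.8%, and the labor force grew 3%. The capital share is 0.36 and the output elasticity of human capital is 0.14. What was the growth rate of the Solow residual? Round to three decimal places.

3.248%

Labor's share = 1 − 0.36 − 0.14 = 0.5.
Capital: 0.36 × 6.8 = 2.448 pp.
The human-capital index: 0.14 × 3.6 = 0.504 pp.
The labor force: 0.5 × 3 = 1.5 pp.
TFP growth = 7.7 − 4.452 = 3.248%.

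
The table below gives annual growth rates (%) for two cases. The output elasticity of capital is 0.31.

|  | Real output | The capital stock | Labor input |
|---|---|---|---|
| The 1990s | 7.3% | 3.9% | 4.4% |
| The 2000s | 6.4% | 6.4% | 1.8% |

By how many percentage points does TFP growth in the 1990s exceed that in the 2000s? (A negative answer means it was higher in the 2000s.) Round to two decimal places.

Labor's share = 1 − 0.31 = 0.69.
The 1990s: TFP = 7.3 − 1.209 − 3.036 = 3.055%.
The 2000s: TFP = 6.4 − 1.984 − 1.242 = 3.174%.
Difference = 3.055 − (3.174) = -0.119 pp.

-0.12 percentage points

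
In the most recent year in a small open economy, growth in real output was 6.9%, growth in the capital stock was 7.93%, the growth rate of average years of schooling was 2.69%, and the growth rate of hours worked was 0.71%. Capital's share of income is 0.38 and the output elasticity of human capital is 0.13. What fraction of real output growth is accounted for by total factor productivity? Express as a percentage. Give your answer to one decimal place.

Labor's share = 1 − 0.38 − 0.13 = 0.49.
The capital stock: 0.38 × 7.93 = 3.0134 pp.
Average years of schooling: 0.13 × 2.69 = 0.3497 pp.
Hours worked: 0.49 × 0.71 = 0.3479 pp.
TFP growth = 6.9 − 3.711 = 3.189%.
TFP share of growth = 3.189 / 6.9 × 100 = 46.217%.

46.2%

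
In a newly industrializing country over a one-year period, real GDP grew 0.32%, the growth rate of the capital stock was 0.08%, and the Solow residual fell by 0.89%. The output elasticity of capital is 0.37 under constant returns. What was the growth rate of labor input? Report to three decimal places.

Labor's share = 1 − 0.37 = 0.63.
gY = gA + 0.37×0.08 + 0.63×g.
0.63×g = 0.32 + 0.89 − 0.0296 = 1.1804.
g = 1.1804 / 0.63 = 1.87365%.

1.874%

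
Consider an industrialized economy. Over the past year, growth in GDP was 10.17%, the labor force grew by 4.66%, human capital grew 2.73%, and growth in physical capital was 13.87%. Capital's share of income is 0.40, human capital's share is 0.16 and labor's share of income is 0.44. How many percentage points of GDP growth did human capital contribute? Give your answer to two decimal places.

0.44 percentage points

Contribution = share × growth = 0.16 × 2.73 = 0.4368 pp.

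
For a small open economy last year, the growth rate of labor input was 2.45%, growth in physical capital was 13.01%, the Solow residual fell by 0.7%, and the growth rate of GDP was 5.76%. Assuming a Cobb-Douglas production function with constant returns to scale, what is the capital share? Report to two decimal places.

The capital share is 0.38.

gY = gA + α·gK + (1−α)·gL, so gY − gA − gL = α(gK − gL).
5.76 + 0.7 − 2.45 = α × (13.01 − 2.45).
4.01 = 10.56 α, so α = 0.3797.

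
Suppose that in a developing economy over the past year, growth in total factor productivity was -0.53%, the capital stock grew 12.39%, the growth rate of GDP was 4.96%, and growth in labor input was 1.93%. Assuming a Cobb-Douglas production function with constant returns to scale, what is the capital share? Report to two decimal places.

α = 0.34

gY = gA + α·gK + (1−α)·gL, so gY − gA − gL = α(gK − gL).
4.96 + 0.53 − 1.93 = α × (12.39 − 1.93).
3.56 = 10.46 α, so α = 0.3403.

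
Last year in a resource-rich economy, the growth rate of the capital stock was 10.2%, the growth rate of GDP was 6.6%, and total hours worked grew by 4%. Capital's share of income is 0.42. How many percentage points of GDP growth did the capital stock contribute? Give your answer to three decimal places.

4.284 pp

Contribution = share × growth = 0.42 × 10.2 = 4.284 pp.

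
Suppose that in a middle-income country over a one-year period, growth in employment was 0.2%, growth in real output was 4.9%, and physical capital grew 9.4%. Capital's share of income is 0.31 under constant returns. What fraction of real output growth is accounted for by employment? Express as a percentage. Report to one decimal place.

Labor's share = 1 − 0.31 = 0.69.
Employment contributed 0.69 × 0.2 = 0.138 pp.
Share of growth = 0.138 / 4.9 × 100 = 2.816%.

2.8%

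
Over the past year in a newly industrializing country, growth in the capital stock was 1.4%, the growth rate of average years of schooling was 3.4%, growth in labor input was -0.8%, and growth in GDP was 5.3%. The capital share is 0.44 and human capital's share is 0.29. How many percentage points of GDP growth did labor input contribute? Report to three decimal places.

-0.216 percentage points

Labor's share = 1 − 0.44 − 0.29 = 0.27.
Contribution = share × growth = 0.27 × (-0.8) = -0.216 pp.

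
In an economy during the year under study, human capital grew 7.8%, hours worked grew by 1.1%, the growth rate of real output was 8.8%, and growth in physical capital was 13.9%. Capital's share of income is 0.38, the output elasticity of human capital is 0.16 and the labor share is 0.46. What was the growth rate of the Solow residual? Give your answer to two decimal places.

Labor's share = 1 − 0.38 − 0.16 = 0.46.
Physical capital: 0.38 × 13.9 = 5.282 pp.
Human capital: 0.16 × 7.8 = 1.248 pp.
Hours worked: 0.46 × 1.1 = 0.506 pp.
TFP growth = 8.8 − 7.036 = 1.764%.

1.76%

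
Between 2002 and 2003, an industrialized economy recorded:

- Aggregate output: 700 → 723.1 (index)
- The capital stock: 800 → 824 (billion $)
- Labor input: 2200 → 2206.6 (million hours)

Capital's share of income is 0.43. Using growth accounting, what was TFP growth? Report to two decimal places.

1.84%

Aggregate output growth = (723.1 − 700) / 700 = 3.3%.
The capital stock growth = (824 − 800) / 800 = 3%.
Labor input growth = (2206.6 − 2200) / 2200 = 0.3%.
Labor's share = 1 − 0.43 = 0.57.
The capital stock: 0.43 × 3 = 1.29 pp.
Labor input: 0.57 × 0.3 = 0.171 pp.
TFP growth = 3.3 − 1.461 = 1.839%.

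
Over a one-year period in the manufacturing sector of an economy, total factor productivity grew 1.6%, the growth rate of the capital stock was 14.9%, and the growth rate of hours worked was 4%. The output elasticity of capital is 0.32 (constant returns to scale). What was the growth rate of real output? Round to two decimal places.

Labor's share = 1 − 0.32 = 0.68.
The capital stock: 0.32 × 14.9 = 4.768 pp.
Hours worked: 0.68 × 4 = 2.72 pp.
Output growth = 1.6 + 7.488 = 9.088%.

9.09%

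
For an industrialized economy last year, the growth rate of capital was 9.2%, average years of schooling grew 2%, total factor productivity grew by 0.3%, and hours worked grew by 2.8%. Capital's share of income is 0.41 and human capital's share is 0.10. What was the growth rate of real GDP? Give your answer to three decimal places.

5.644%

Labor's share = 1 − 0.41 − 0.1 = 0.49.
Capital: 0.41 × 9.2 = 3.772 pp.
Average years of schooling: 0.1 × 2 = 0.2 pp.
Hours worked: 0.49 × 2.8 = 1.372 pp.
Output growth = 0.3 + 5.344 = 5.644%.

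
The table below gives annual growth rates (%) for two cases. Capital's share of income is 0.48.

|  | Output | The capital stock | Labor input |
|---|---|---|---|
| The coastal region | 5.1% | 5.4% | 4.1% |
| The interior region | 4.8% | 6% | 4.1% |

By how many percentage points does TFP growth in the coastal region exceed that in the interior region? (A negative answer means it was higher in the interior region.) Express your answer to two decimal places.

Labor's share = 1 − 0.48 = 0.52.
The coastal region: TFP = 5.1 − 2.592 − 2.132 = 0.376%.
The interior region: TFP = 4.8 − 2.88 − 2.132 = -0.212%.
Difference = 0.376 − (-0.212) = 0.588 pp.

0.59 percentage points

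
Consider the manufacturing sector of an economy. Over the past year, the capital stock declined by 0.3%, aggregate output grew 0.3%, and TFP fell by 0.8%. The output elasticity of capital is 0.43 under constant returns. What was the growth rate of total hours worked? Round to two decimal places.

Total hours worked grew 2.16%.

Labor's share = 1 − 0.43 = 0.57.
gY = gA + 0.43×(-0.3) + 0.57×g.
0.57×g = 0.3 + 0.8 + 0.129 = 1.229.
g = 1.229 / 0.57 = 2.1561%.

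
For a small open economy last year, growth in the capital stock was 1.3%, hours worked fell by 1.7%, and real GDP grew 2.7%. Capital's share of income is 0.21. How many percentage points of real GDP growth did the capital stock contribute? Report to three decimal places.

0.273 percentage points

Contribution = share × growth = 0.21 × 1.3 = 0.273 pp.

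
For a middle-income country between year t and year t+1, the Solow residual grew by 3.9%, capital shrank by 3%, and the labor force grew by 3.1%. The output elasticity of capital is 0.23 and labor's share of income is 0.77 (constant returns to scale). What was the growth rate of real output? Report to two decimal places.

5.60%

Labor's share = 1 − 0.23 = 0.77.
Capital: 0.23 × (-3) = -0.69 pp.
The labor force: 0.77 × 3.1 = 2.387 pp.
Output growth = 3.9 + 1.697 = 5.597%.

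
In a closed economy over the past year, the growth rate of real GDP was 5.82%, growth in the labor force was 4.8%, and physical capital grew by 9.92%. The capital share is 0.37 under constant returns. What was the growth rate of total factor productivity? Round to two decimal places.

-0.87%

Labor's share = 1 − 0.37 = 0.63.
Physical capital: 0.37 × 9.92 = 3.6704 pp.
The labor force: 0.63 × 4.8 = 3.024 pp.
TFP growth = 5.82 − 6.6944 = -0.8744%.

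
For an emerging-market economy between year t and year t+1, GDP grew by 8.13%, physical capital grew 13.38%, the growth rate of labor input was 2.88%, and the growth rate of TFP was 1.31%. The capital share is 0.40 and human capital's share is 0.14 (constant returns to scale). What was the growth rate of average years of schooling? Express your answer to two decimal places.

Labor's share = 1 − 0.4 − 0.14 = 0.46.
gY = gA + 0.4×13.38 + 0.46×2.88 + 0.14×g.
0.14×g = 8.13 − 1.31 − 6.6768 = 0.1432.
g = 0.1432 / 0.14 = 1.0229%.

1.02%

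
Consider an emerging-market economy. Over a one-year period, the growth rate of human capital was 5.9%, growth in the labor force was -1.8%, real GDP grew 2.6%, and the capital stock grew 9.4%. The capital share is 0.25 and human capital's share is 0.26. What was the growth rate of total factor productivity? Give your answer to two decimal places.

Labor's share = 1 − 0.25 − 0.26 = 0.49.
The capital stock: 0.25 × 9.4 = 2.35 pp.
Human capital: 0.26 × 5.9 = 1.534 pp.
The labor force: 0.49 × (-1.8) = -0.882 pp.
TFP growth = 2.6 − 3.002 = -0.402%.

-0.40%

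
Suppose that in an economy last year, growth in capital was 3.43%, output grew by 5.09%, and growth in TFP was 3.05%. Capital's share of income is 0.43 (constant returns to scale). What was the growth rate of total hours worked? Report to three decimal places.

Labor's share = 1 − 0.43 = 0.57.
gY = gA + 0.43×3.43 + 0.57×g.
0.57×g = 5.09 − 3.05 − 1.4749 = 0.5651.
g = 0.5651 / 0.57 = 0.9914%.

0.991%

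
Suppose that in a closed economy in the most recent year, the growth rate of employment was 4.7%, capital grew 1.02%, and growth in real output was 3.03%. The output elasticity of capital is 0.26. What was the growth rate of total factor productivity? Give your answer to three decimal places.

Labor's share = 1 − 0.26 = 0.74.
Capital: 0.26 × 1.02 = 0.2652 pp.
Employment: 0.74 × 4.7 = 3.478 pp.
TFP growth = 3.03 − 3.7432 = -0.7132%.

-0.713%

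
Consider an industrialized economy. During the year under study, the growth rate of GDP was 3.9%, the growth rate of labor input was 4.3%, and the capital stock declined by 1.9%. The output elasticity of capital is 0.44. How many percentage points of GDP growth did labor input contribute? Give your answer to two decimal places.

2.41

Labor's share = 1 − 0.44 = 0.56.
Contribution = share × growth = 0.56 × 4.3 = 2.408 pp.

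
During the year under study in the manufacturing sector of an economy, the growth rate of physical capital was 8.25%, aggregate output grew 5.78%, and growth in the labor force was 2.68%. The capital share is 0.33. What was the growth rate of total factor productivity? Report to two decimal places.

1.26%

Labor's share = 1 − 0.33 = 0.67.
Physical capital: 0.33 × 8.25 = 2.7225 pp.
The labor force: 0.67 × 2.68 = 1.7956 pp.
TFP growth = 5.78 − 4.5181 = 1.2619%.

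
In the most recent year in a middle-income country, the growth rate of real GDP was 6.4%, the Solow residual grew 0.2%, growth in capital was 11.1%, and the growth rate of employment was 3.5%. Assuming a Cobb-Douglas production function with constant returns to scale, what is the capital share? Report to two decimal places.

gY = gA + α·gK + (1−α)·gL, so gY − gA − gL = α(gK − gL).
6.4 − 0.2 − 3.5 = α × (11.1 − 3.5).
2.7 = 7.6 α, so α = 0.3553.

The capital share is 0.36.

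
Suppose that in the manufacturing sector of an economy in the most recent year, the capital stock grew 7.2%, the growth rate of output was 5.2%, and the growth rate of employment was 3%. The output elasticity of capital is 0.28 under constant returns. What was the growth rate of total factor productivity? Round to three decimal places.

Labor's share = 1 − 0.28 = 0.72.
The capital stock: 0.28 × 7.2 = 2.016 pp.
Employment: 0.72 × 3 = 2.16 pp.
TFP growth = 5.2 − 4.176 = 1.024%.

1.024%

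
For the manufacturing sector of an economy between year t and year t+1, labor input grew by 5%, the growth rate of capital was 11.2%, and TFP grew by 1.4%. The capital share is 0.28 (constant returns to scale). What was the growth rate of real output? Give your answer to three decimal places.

8.136%

Labor's share = 1 − 0.28 = 0.72.
Capital: 0.28 × 11.2 = 3.136 pp.
Labor input: 0.72 × 5 = 3.6 pp.
Output growth = 1.4 + 6.736 = 8.136%.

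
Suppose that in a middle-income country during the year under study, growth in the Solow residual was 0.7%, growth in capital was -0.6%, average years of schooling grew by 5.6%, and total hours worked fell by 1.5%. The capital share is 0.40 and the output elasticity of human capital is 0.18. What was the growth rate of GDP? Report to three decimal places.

0.838%

Labor's share = 1 − 0.4 − 0.18 = 0.42.
Capital: 0.4 × (-0.6) = -0.24 pp.
Average years of schooling: 0.18 × 5.6 = 1.008 pp.
Total hours worked: 0.42 × (-1.5) = -0.63 pp.
Output growth = 0.7 + 0.138 = 0.838%.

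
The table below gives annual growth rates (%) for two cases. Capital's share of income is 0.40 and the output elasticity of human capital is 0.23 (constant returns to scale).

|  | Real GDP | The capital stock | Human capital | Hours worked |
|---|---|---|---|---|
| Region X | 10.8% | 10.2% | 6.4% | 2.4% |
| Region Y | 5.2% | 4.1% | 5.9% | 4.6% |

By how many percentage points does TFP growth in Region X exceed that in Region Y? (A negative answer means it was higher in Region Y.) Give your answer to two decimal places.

Labor's share = 1 − 0.4 − 0.23 = 0.37.
Region X: TFP = 10.8 − 4.08 − 1.472 − 0.888 = 4.36%.
Region Y: TFP = 5.2 − 1.64 − 1.357 − 1.702 = 0.501%.
Difference = 4.36 − (0.501) = 3.859 pp.

3.86 percentage points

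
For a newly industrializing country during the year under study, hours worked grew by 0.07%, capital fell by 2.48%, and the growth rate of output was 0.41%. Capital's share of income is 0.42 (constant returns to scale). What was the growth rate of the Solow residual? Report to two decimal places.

1.41%

Labor's share = 1 − 0.42 = 0.58.
Capital: 0.42 × (-2.48) = -1.0416 pp.
Hours worked: 0.58 × 0.07 = 0.0406 pp.
TFP growth = 0.41 + 1.001 = 1.411%.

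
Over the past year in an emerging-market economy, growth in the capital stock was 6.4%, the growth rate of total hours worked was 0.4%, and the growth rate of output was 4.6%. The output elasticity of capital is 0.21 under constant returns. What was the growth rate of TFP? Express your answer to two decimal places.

Labor's share = 1 − 0.21 = 0.79.
The capital stock: 0.21 × 6.4 = 1.344 pp.
Total hours worked: 0.79 × 0.4 = 0.316 pp.
TFP growth = 4.6 − 1.66 = 2.94%.

2.94%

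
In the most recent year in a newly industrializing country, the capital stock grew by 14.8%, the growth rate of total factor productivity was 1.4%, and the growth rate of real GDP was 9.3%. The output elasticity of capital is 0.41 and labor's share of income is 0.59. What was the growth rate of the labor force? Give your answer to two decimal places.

Labor's share = 1 − 0.41 = 0.59.
gY = gA + 0.41×14.8 + 0.59×g.
0.59×g = 9.3 − 1.4 − 6.068 = 1.832.
g = 1.832 / 0.59 = 3.1051%.

3.11%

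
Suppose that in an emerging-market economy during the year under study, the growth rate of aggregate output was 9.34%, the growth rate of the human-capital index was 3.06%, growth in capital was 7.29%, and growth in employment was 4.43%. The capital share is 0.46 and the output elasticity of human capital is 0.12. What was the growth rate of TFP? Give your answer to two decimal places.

3.76%

Labor's share = 1 − 0.46 − 0.12 = 0.42.
Capital: 0.46 × 7.29 = 3.3534 pp.
The human-capital index: 0.12 × 3.06 = 0.3672 pp.
Employment: 0.42 × 4.43 = 1.8606 pp.
TFP growth = 9.34 − 5.5812 = 3.7588%.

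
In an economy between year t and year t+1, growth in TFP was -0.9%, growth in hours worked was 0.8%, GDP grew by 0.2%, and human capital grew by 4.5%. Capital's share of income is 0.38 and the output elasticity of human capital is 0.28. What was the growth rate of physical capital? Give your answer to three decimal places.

-1.137%

Labor's share = 1 − 0.38 − 0.28 = 0.34.
gY = gA + 0.28×4.5 + 0.34×0.8 + 0.38×g.
0.38×g = 0.2 + 0.9 − 1.532 = -0.432.
g = -0.432 / 0.38 = -1.13684%.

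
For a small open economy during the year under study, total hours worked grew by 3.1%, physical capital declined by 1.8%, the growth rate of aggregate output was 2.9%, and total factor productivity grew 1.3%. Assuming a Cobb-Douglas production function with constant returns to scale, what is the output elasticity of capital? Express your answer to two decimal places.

gY = gA + α·gK + (1−α)·gL, so gY − gA − gL = α(gK − gL).
2.9 − 1.3 − 3.1 = α × (-1.8 − 3.1).
-1.5 = -4.9 α, so α = 0.3061.

α = 0.31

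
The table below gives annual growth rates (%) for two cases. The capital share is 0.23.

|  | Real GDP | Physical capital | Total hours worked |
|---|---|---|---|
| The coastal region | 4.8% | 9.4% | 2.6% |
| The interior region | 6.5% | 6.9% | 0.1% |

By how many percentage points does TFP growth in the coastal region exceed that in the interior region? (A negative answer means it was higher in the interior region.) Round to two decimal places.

-4.20 percentage points

Labor's share = 1 − 0.23 = 0.77.
The coastal region: TFP = 4.8 − 2.162 − 2.002 = 0.636%.
The interior region: TFP = 6.5 − 1.587 − 0.077 = 4.836%.
Difference = 0.636 − (4.836) = -4.2 pp.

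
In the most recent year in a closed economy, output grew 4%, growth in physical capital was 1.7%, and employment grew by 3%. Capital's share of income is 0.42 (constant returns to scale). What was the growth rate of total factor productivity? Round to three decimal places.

Labor's share = 1 − 0.42 = 0.58.
Physical capital: 0.42 × 1.7 = 0.714 pp.
Employment: 0.58 × 3 = 1.74 pp.
TFP growth = 4 − 2.454 = 1.546%.

Total factor productivity growth was 1.546%.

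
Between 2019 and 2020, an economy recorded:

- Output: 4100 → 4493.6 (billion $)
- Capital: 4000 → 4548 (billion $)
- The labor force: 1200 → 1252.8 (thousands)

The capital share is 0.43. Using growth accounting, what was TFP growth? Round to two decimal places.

1.20%

Output growth = (4493.6 − 4100) / 4100 = 9.6%.
Capital growth = (4548 − 4000) / 4000 = 13.7%.
The labor force growth = (1252.8 − 1200) / 1200 = 4.4%.
Labor's share = 1 − 0.43 = 0.57.
Capital: 0.43 × 13.7 = 5.891 pp.
The labor force: 0.57 × 4.4 = 2.508 pp.
TFP growth = 9.6 − 8.399 = 1.201%.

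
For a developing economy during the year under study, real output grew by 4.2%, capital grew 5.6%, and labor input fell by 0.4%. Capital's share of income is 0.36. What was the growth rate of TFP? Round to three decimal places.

2.440%

Labor's share = 1 − 0.36 = 0.64.
Capital: 0.36 × 5.6 = 2.016 pp.
Labor input: 0.64 × (-0.4) = -0.256 pp.
TFP growth = 4.2 − 1.76 = 2.44%.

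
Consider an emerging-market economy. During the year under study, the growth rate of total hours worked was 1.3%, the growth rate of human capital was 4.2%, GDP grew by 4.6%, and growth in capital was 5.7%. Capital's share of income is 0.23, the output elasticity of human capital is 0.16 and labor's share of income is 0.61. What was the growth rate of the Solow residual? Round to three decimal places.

The Solow residual growth was 1.824%.

Labor's share = 1 − 0.23 − 0.16 = 0.61.
Capital: 0.23 × 5.7 = 1.311 pp.
Human capital: 0.16 × 4.2 = 0.672 pp.
Total hours worked: 0.61 × 1.3 = 0.793 pp.
TFP growth = 4.6 − 2.776 = 1.824%.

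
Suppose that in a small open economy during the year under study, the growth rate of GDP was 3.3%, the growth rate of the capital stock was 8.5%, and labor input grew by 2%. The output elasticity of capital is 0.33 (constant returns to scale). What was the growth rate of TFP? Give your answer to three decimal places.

Labor's share = 1 − 0.33 = 0.67.
The capital stock: 0.33 × 8.5 = 2.805 pp.
Labor input: 0.67 × 2 = 1.34 pp.
TFP growth = 3.3 − 4.145 = -0.845%.

-0.845%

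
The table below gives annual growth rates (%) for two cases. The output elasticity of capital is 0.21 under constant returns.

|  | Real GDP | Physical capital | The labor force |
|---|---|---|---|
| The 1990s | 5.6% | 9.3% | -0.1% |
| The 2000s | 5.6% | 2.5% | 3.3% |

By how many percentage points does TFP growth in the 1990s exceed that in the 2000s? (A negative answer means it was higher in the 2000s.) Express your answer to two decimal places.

1.26 percentage points

Labor's share = 1 − 0.21 = 0.79.
The 1990s: TFP = 5.6 − 1.953 + 0.079 = 3.726%.
The 2000s: TFP = 5.6 − 0.525 − 2.607 = 2.468%.
Difference = 3.726 − (2.468) = 1.258 pp.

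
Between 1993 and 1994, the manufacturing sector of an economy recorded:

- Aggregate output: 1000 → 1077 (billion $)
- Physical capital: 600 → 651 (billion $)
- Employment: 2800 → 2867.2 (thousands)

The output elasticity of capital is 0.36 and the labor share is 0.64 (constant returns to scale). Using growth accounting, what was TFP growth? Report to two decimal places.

Aggregate output growth = (1077 − 1000) / 1000 = 7.7%.
Physical capital growth = (651 − 600) / 600 = 8.5%.
Employment growth = (2867.2 − 2800) / 2800 = 2.4%.
Labor's share = 1 − 0.36 = 0.64.
Physical capital: 0.36 × 8.5 = 3.06 pp.
Employment: 0.64 × 2.4 = 1.536 pp.
TFP growth = 7.7 − 4.596 = 3.104%.

TFP growth was 3.10%.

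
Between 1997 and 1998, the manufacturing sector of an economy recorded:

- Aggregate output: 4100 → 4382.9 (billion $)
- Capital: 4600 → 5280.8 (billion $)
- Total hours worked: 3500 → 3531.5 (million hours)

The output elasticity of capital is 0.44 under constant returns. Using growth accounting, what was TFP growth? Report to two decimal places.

Aggregate output growth = (4382.9 − 4100) / 4100 = 6.9%.
Capital growth = (5280.8 − 4600) / 4600 = 14.8%.
Total hours worked growth = (3531.5 − 3500) / 3500 = 0.9%.
Labor's share = 1 − 0.44 = 0.56.
Capital: 0.44 × 14.8 = 6.512 pp.
Total hours worked: 0.56 × 0.9 = 0.504 pp.
TFP growth = 6.9 − 7.016 = -0.116%.

-0.12%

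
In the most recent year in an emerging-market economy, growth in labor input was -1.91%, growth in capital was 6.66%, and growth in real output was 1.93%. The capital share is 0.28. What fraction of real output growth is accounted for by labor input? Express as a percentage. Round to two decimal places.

Labor input accounted for -71.25% of growth.

Labor's share = 1 − 0.28 = 0.72.
Labor input contributed 0.72 × (-1.91) = -1.3752 pp.
Share of growth = -1.3752 / 1.93 × 100 = -71.2539%.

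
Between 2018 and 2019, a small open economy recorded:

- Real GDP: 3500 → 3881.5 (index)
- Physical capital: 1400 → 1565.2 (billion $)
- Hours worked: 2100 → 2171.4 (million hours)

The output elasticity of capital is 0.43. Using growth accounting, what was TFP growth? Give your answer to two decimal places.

TFP grew 3.89%.

Real GDP growth = (3881.5 − 3500) / 3500 = 10.9%.
Physical capital growth = (1565.2 − 1400) / 1400 = 11.8%.
Hours worked growth = (2171.4 − 2100) / 2100 = 3.4%.
Labor's share = 1 − 0.43 = 0.57.
Physical capital: 0.43 × 11.8 = 5.074 pp.
Hours worked: 0.57 × 3.4 = 1.938 pp.
TFP growth = 10.9 − 7.012 = 3.888%.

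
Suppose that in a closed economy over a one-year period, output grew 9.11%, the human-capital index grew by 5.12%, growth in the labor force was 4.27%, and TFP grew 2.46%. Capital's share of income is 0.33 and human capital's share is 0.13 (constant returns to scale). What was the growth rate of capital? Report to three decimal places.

Labor's share = 1 − 0.33 − 0.13 = 0.54.
gY = gA + 0.13×5.12 + 0.54×4.27 + 0.33×g.
0.33×g = 9.11 − 2.46 − 2.9714 = 3.6786.
g = 3.6786 / 0.33 = 11.14727%.

Capital grew 11.147%.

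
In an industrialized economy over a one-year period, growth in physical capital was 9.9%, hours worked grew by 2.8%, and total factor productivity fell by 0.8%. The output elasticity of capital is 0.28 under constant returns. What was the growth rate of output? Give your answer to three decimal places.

Labor's share = 1 − 0.28 = 0.72.
Physical capital: 0.28 × 9.9 = 2.772 pp.
Hours worked: 0.72 × 2.8 = 2.016 pp.
Output growth = -0.8 + 4.788 = 3.988%.

3.988%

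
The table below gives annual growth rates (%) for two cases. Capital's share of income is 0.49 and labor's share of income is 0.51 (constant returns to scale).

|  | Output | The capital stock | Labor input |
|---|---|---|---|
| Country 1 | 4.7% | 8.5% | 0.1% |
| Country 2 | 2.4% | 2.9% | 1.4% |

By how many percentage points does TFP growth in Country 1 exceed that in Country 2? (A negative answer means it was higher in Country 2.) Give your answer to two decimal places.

0.22 percentage points

Labor's share = 1 − 0.49 = 0.51.
Country 1: TFP = 4.7 − 4.165 − 0.051 = 0.484%.
Country 2: TFP = 2.4 − 1.421 − 0.714 = 0.265%.
Difference = 0.484 − (0.265) = 0.219 pp.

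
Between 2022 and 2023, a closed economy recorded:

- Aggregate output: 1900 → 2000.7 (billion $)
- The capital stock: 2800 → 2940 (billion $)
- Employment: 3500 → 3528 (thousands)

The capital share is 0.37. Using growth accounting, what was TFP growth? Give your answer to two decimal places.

2.95%

Aggregate output growth = (2000.7 − 1900) / 1900 = 5.3%.
The capital stock growth = (2940 − 2800) / 2800 = 5%.
Employment growth = (3528 − 3500) / 3500 = 0.8%.
Labor's share = 1 − 0.37 = 0.63.
The capital stock: 0.37 × 5 = 1.85 pp.
Employment: 0.63 × 0.8 = 0.504 pp.
TFP growth = 5.3 − 2.354 = 2.946%.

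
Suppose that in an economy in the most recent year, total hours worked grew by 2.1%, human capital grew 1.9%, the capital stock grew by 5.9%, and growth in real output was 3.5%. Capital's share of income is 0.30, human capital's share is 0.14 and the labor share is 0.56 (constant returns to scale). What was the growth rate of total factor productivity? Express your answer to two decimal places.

Total factor productivity grew 0.29%.

Labor's share = 1 − 0.3 − 0.14 = 0.56.
The capital stock: 0.3 × 5.9 = 1.77 pp.
Human capital: 0.14 × 1.9 = 0.266 pp.
Total hours worked: 0.56 × 2.1 = 1.176 pp.
TFP growth = 3.5 − 3.212 = 0.288%.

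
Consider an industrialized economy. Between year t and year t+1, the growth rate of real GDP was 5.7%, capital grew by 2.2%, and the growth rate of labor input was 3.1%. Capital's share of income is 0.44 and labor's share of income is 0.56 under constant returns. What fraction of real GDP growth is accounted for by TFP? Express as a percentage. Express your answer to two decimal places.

TFP accounted for 52.56% of growth.

Labor's share = 1 − 0.44 = 0.56.
Capital: 0.44 × 2.2 = 0.968 pp.
Labor input: 0.56 × 3.1 = 1.736 pp.
TFP growth = 5.7 − 2.704 = 2.996%.
TFP share of growth = 2.996 / 5.7 × 100 = 52.5614%.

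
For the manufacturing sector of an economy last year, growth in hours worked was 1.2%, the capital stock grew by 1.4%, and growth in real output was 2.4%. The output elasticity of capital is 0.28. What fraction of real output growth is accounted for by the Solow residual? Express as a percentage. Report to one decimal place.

47.7%

Labor's share = 1 − 0.28 = 0.72.
The capital stock: 0.28 × 1.4 = 0.392 pp.
Hours worked: 0.72 × 1.2 = 0.864 pp.
TFP growth = 2.4 − 1.256 = 1.144%.
TFP share of growth = 1.144 / 2.4 × 100 = 47.667%.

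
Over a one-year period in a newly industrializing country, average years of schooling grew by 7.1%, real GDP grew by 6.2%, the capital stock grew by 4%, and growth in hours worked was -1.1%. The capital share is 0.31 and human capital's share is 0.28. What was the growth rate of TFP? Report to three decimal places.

TFP growth was 3.423%.

Labor's share = 1 − 0.31 − 0.28 = 0.41.
The capital stock: 0.31 × 4 = 1.24 pp.
Average years of schooling: 0.28 × 7.1 = 1.988 pp.
Hours worked: 0.41 × (-1.1) = -0.451 pp.
TFP growth = 6.2 − 2.777 = 3.423%.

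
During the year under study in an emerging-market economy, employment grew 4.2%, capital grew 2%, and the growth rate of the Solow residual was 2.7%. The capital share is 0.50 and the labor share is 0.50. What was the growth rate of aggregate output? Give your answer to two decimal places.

Labor's share = 1 − 0.5 = 0.5.
Capital: 0.5 × 2 = 1 pp.
Employment: 0.5 × 4.2 = 2.1 pp.
Output growth = 2.7 + 3.1 = 5.8%.

Aggregate output growth was 5.80%.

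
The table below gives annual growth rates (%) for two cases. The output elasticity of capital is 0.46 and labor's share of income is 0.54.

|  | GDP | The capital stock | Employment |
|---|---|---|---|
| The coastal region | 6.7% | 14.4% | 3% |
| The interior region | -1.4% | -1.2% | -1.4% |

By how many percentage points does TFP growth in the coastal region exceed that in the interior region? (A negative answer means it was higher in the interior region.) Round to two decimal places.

-1.45 percentage points

Labor's share = 1 − 0.46 = 0.54.
The coastal region: TFP = 6.7 − 6.624 − 1.62 = -1.544%.
The interior region: TFP = -1.4 + 0.552 + 0.756 = -0.092%.
Difference = -1.544 − (-0.092) = -1.452 pp.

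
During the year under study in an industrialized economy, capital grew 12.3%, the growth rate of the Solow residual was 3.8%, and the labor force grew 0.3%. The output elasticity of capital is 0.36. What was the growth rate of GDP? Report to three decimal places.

Labor's share = 1 − 0.36 = 0.64.
Capital: 0.36 × 12.3 = 4.428 pp.
The labor force: 0.64 × 0.3 = 0.192 pp.
Output growth = 3.8 + 4.62 = 8.42%.

8.420%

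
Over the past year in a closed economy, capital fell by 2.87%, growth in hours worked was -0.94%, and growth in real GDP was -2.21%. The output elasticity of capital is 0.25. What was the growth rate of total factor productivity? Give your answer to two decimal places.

Labor's share = 1 − 0.25 = 0.75.
Capital: 0.25 × (-2.87) = -0.7175 pp.
Hours worked: 0.75 × (-0.94) = -0.705 pp.
TFP growth = -2.21 + 1.4225 = -0.7875%.

-0.79%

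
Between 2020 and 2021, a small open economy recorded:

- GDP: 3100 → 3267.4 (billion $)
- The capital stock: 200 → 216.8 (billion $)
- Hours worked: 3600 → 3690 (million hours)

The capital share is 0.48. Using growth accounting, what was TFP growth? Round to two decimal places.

TFP growth was 0.07%.

GDP growth = (3267.4 − 3100) / 3100 = 5.4%.
The capital stock growth = (216.8 − 200) / 200 = 8.4%.
Hours worked growth = (3690 − 3600) / 3600 = 2.5%.
Labor's share = 1 − 0.48 = 0.52.
The capital stock: 0.48 × 8.4 = 4.032 pp.
Hours worked: 0.52 × 2.5 = 1.3 pp.
TFP growth = 5.4 − 5.332 = 0.068%.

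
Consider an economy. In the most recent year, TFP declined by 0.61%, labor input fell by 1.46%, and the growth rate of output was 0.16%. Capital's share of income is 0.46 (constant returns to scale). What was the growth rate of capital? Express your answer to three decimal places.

Capital growth was 3.388%.

Labor's share = 1 − 0.46 = 0.54.
gY = gA + 0.54×(-1.46) + 0.46×g.
0.46×g = 0.16 + 0.61 + 0.7884 = 1.5584.
g = 1.5584 / 0.46 = 3.38783%.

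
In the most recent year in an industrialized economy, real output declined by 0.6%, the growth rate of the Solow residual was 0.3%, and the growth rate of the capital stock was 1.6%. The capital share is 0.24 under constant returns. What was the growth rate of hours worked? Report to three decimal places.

Labor's share = 1 − 0.24 = 0.76.
gY = gA + 0.24×1.6 + 0.76×g.
0.76×g = -0.6 − 0.3 − 0.384 = -1.284.
g = -1.284 / 0.76 = -1.68947%.

-1.689%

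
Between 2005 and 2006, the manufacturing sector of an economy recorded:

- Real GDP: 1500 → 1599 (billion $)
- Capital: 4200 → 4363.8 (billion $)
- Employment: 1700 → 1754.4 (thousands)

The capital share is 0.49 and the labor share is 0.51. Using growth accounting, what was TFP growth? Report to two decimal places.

Real GDP growth = (1599 − 1500) / 1500 = 6.6%.
Capital growth = (4363.8 − 4200) / 4200 = 3.9%.
Employment growth = (1754.4 − 1700) / 1700 = 3.2%.
Labor's share = 1 − 0.49 = 0.51.
Capital: 0.49 × 3.9 = 1.911 pp.
Employment: 0.51 × 3.2 = 1.632 pp.
TFP growth = 6.6 − 3.543 = 3.057%.

3.06%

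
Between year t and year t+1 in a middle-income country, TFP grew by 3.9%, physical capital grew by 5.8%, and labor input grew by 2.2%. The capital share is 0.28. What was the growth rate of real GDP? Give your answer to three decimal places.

7.108%

Labor's share = 1 − 0.28 = 0.72.
Physical capital: 0.28 × 5.8 = 1.624 pp.
Labor input: 0.72 × 2.2 = 1.584 pp.
Output growth = 3.9 + 3.208 = 7.108%.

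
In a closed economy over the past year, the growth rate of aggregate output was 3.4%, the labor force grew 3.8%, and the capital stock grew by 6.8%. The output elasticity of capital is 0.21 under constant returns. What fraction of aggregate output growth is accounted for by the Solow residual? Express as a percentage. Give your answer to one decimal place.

-30.3%

Labor's share = 1 − 0.21 = 0.79.
The capital stock: 0.21 × 6.8 = 1.428 pp.
The labor force: 0.79 × 3.8 = 3.002 pp.
TFP growth = 3.4 − 4.43 = -1.03%.
TFP share of growth = -1.03 / 3.4 × 100 = -30.294%.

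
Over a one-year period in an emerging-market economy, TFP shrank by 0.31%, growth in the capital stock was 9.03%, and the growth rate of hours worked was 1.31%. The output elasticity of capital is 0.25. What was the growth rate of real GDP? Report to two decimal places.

2.93%

Labor's share = 1 − 0.25 = 0.75.
The capital stock: 0.25 × 9.03 = 2.2575 pp.
Hours worked: 0.75 × 1.31 = 0.9825 pp.
Output growth = -0.31 + 3.24 = 2.93%.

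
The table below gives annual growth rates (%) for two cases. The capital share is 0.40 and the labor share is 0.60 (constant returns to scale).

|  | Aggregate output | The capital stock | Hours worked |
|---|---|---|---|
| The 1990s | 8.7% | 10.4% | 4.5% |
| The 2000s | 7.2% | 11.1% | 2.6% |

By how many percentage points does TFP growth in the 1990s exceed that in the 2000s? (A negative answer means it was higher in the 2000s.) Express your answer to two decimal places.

0.64 percentage points

Labor's share = 1 − 0.4 = 0.6.
The 1990s: TFP = 8.7 − 4.16 − 2.7 = 1.84%.
The 2000s: TFP = 7.2 − 4.44 − 1.56 = 1.2%.
Difference = 1.84 − (1.2) = 0.64 pp.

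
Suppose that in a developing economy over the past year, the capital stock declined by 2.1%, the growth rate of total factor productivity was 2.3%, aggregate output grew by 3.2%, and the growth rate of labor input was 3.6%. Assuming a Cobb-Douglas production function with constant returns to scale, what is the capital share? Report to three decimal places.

gY = gA + α·gK + (1−α)·gL, so gY − gA − gL = α(gK − gL).
3.2 − 2.3 − 3.6 = α × (-2.1 − 3.6).
-2.7 = -5.7 α, so α = 0.47368.

The capital share is 0.474.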